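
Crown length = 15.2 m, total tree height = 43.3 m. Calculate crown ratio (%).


Formula: Crown Ratio = (Crown Length / Total Height) * 100
CR = (15.2 m / 43.3 m) * 100
CR = 0.351 * 100 = 35.1%

35.1


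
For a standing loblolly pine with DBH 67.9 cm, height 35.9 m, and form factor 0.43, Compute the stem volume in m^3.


Formula: V = pi * (DBH/200)^2 * H * ff
Radius = DBH/200 = 67.9/200 = 0.3395 m
Radius^2 = 0.3395^2 = 0.11526025 m^2
V = pi * 0.11526025 * 35.9 * 0.43
V = 5.59 m^3

5.59


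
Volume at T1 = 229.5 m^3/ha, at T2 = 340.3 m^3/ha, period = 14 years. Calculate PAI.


Formula: PAI = (V_T2 - V_T1) / (T2 - T1)
Volume increment = 340.3 - 229.5 = 110.8 m^3/ha
PAI = 110.8 / 14 = 7.91 m^3/ha/year

7.91


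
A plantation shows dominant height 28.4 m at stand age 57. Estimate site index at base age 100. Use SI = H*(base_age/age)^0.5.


Formula: SI = H_dom * (base_age / age)^0.5
Age ratio = 100 / 57 = 1.75439
sqrt(age_ratio) = 1.32453
SI = 28.4 * 1.32453 = 37.6 m

37.6


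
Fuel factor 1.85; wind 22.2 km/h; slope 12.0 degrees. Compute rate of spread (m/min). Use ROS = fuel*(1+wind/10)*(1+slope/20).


Formula: ROS = fuel * (1 + wind/10) * (1 + slope/20)
Wind factor = 1 + 22.2/10 = 3.22
Slope factor = 1 + 12.0/20 = 1.6
ROS = 1.85 * 3.22 * 1.6 = 9.53 m/min

9.53


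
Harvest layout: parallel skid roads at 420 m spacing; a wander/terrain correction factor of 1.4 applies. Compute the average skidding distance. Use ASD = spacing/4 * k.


Formula: ASD = (spacing / 4) * correction
Uncorrected distance = spacing / 4 = 420 / 4 = 105 m
ASD = 105 * 1.4 = 147 m

147


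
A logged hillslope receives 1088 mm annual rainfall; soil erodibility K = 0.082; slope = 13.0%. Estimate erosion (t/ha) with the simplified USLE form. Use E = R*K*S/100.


Formula: E = R * K * S / 100  (simplified USLE)
R * K = 1088 * 0.082 = 89.216
E = 89.216 * 13.0 / 100 = 11.6 t/ha

11.6


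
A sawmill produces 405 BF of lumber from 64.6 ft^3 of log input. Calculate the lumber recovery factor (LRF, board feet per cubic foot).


Formula: LRF = Lumber Output (BF) / Log Input (ft^3)
LRF = 405 BF / 64.6 ft^3
LRF = 6.27 BF/ft^3

6.27


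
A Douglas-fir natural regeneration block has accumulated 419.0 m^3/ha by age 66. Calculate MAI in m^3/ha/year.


Formula: MAI = Total Volume / Stand Age
MAI = 419.0 m^3/ha / 66 years
MAI = 6.35 m^3/ha/year

6.35


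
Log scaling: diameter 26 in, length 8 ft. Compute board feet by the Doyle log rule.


Doyle: BF = (D - 4)^2 * L / 16
Adjusted diameter = 26 - 4 = 22 in
(D-4)^2 = 22^2 = 484
BF = 484 * 8 / 16 = 242 BF

242


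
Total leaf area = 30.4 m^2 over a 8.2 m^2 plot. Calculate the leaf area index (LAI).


Formula: LAI = total leaf area / ground area  (dimensionless)
LAI = 30.4 m^2 / 8.2 m^2
LAI = 3.71

3.71


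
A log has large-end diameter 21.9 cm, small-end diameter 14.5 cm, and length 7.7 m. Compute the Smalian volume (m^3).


Smalian: V = (A1 + A2)/2 * L,  A = pi*(D/200)^2
A1 = pi*(21.9/200)^2 = 0.037668 m^2
A2 = pi*(14.5/200)^2 = 0.016513 m^2
V = (0.037668+0.016513)/2*7.7 = 0.2086 m^3

0.2086


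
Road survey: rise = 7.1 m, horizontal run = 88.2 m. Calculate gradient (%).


Formula: Gradient = rise / run * 100
Gradient = 7.1 / 88.2 * 100 = 8.0%

8.0


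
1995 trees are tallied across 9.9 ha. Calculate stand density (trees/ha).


Formula: Stand Density = N_trees / Area_ha
Density = 1995 trees / 9.9 ha
Density = 202 trees/ha

202


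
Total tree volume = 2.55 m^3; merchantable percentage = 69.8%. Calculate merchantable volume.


Formula: MV = V_total * (merchantable_pct / 100)
Merchantable fraction = 69.8% / 100 = 0.698
MV = 2.55 m^3 * 0.698 = 1.78 m^3

1.78


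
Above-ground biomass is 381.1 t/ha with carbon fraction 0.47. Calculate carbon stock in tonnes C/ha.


Formula: Carbon Stock = Biomass * Carbon Fraction
C = 381.1 t/ha * 0.47
C = 179.1 t C/ha

179.1


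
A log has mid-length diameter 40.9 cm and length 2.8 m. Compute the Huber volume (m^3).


Huber: V = Am * L,  Am = pi*(Dm/200)^2
Am = pi*(40.9/200)^2 = 0.131382 m^2
V = 0.131382*2.8 = 0.3679 m^3

0.3679


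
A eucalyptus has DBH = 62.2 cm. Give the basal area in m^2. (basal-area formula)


Formula: BA = pi * (DBH/2)^2 / 10000  (cm^2 to m^2)
Radius = DBH/2 = 62.2/2 = 31.1 cm
BA = pi * 31.1^2 / 10000
   = 3038.5798 cm^2 / 10000
   = 0.3039 m^2

0.3039


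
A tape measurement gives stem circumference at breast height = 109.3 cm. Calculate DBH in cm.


Formula: DBH = C / pi
DBH = 109.3 / pi
pi = 3.14159...
DBH = 34.8 cm

34.8


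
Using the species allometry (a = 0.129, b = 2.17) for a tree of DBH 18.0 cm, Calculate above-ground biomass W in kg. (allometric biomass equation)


Formula: W = a * DBH^b  (allometric power law)
DBH^b = 18.0^2.17 = 529.5919
W = 0.129 * 529.5919 = 68.3 kg

68.3


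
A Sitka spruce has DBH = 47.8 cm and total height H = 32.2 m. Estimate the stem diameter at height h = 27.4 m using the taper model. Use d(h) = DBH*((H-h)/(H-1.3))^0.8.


Taper: d(h) = DBH * ((H - h) / (H - 1.3))^0.8
Numerator = H - h = 32.2 - 27.4 = 4.8 m
Denominator = H - 1.3 = 32.2 - 1.3 = 30.9 m
Ratio = 4.8 / 30.9 = 0.15534
d = 47.8 * 0.15534^0.8 = 10.8 cm

10.8


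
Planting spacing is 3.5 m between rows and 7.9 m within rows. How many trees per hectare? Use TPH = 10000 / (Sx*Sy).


Formula: TPH = 10000 m^2/ha / (spacing_x * spacing_y)
Area per tree = 3.5 m * 7.9 m = 27.65 m^2
TPH = 10000 / 27.65 = 362 trees/ha

362


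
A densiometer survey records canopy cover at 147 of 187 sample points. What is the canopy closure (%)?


Formula: Canopy closure = covered points / total points * 100
Closure = 147 / 187 * 100
Closure = 0.7861 * 100 = 78.6%

78.6


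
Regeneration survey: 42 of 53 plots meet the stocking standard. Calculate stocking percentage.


Formula: Stocking % = stocked plots / total plots * 100
Stocking = 42 / 53 * 100
Stocking = 0.7925 * 100 = 79.2%

79.2


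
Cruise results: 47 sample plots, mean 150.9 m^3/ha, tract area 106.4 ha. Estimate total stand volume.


Formula: Total Volume = Mean Volume per ha * Total Area
Total Volume = 150.9 m^3/ha * 106.4 ha
Total Volume = 16056 m^3

16056


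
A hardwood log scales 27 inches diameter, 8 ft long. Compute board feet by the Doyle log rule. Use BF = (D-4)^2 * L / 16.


Doyle: BF = (D - 4)^2 * L / 16
Adjusted diameter = 27 - 4 = 23 in
(D-4)^2 = 23^2 = 529
BF = 529 * 8 / 16 = 265 BF

265


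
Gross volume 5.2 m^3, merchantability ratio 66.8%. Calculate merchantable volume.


Formula: MV = V_total * (merchantable_pct / 100)
Merchantable fraction = 66.8% / 100 = 0.668
MV = 5.2 m^3 * 0.668 = 3.474 m^3

3.474


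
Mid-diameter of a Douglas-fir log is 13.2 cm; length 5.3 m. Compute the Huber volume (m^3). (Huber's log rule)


Huber: V = Am * L,  Am = pi*(Dm/200)^2
Am = pi*(13.2/200)^2 = 0.013685 m^2
V = 0.013685*5.3 = 0.0725 m^3

0.0725


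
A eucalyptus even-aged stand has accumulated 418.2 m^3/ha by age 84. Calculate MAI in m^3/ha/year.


Formula: MAI = Total Volume / Stand Age
MAI = 418.2 m^3/ha / 84 years
MAI = 4.98 m^3/ha/year

4.98


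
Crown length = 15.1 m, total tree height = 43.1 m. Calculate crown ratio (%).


Formula: Crown Ratio = (Crown Length / Total Height) * 100
CR = (15.1 m / 43.1 m) * 100
CR = 0.3503 * 100 = 35.0%

35.0


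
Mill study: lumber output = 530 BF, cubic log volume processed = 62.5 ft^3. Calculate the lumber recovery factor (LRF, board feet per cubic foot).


Formula: LRF = Lumber Output (BF) / Log Input (ft^3)
LRF = 530 BF / 62.5 ft^3
LRF = 8.48 BF/ft^3

8.48


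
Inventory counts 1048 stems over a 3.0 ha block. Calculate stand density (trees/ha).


Formula: Stand Density = N_trees / Area_ha
Density = 1048 trees / 3.0 ha
Density = 349 trees/ha

349


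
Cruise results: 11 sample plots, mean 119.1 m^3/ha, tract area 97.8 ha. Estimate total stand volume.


Formula: Total Volume = Mean Volume per ha * Total Area
Total Volume = 119.1 m^3/ha * 97.8 ha
Total Volume = 11648 m^3

11648


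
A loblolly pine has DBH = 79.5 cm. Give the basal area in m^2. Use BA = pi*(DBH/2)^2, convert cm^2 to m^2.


Formula: BA = pi * (DBH/2)^2 / 10000  (cm^2 to m^2)
Radius = DBH/2 = 79.5/2 = 39.75 cm
BA = pi * 39.75^2 / 10000
   = 4963.9127 cm^2 / 10000
   = 0.4964 m^2

0.4964


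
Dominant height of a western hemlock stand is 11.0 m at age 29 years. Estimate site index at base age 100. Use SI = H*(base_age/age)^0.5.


Formula: SI = H_dom * (base_age / age)^0.5
Age ratio = 100 / 29 = 3.44828
sqrt(age_ratio) = 1.85695
SI = 11.0 * 1.85695 = 20.4 m

20.4


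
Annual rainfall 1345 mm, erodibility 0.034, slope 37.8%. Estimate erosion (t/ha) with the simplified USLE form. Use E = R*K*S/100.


Formula: E = R * K * S / 100  (simplified USLE)
R * K = 1345 * 0.034 = 45.73
E = 45.73 * 37.8 / 100 = 17.29 t/ha

17.29


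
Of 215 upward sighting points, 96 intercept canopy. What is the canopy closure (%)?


Formula: Canopy closure = covered points / total points * 100
Closure = 96 / 215 * 100
Closure = 0.4465 * 100 = 44.7%

44.7


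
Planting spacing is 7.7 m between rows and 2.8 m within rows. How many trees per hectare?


Formula: TPH = 10000 m^2/ha / (spacing_x * spacing_y)
Area per tree = 7.7 m * 2.8 m = 21.56 m^2
TPH = 10000 / 21.56 = 464 trees/ha

464


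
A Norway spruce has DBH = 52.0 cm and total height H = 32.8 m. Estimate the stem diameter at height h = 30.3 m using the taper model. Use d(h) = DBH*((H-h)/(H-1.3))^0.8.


Taper: d(h) = DBH * ((H - h) / (H - 1.3))^0.8
Numerator = H - h = 32.8 - 30.3 = 2.5 m
Denominator = H - 1.3 = 32.8 - 1.3 = 31.5 m
Ratio = 2.5 / 31.5 = 0.07937
d = 52.0 * 0.07937^0.8 = 6.9 cm

6.9


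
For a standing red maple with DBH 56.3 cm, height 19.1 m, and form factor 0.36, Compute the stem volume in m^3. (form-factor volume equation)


Formula: V = pi * (DBH/200)^2 * H * ff
Radius = DBH/200 = 56.3/200 = 0.2815 m
Radius^2 = 0.2815^2 = 0.07924225 m^2
V = pi * 0.07924225 * 19.1 * 0.36
V = 1.712 m^3

1.712


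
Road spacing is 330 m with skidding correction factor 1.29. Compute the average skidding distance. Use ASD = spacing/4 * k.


Formula: ASD = (spacing / 4) * correction
Uncorrected distance = spacing / 4 = 330 / 4 = 82.5 m
ASD = 82.5 * 1.29 = 106 m

106


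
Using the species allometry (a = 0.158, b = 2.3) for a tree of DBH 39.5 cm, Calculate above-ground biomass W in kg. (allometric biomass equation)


Formula: W = a * DBH^b  (allometric power law)
DBH^b = 39.5^2.3 = 4700.8167
W = 0.158 * 4700.8167 = 742.7 kg

742.7


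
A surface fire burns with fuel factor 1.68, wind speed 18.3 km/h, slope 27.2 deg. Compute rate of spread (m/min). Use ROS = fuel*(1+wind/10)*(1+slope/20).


Formula: ROS = fuel * (1 + wind/10) * (1 + slope/20)
Wind factor = 1 + 18.3/10 = 2.83
Slope factor = 1 + 27.2/20 = 2.36
ROS = 1.68 * 2.83 * 2.36 = 11.22 m/min

11.22


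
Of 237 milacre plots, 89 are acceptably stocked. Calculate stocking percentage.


Formula: Stocking % = stocked plots / total plots * 100
Stocking = 89 / 237 * 100
Stocking = 0.3755 * 100 = 37.6%

37.6


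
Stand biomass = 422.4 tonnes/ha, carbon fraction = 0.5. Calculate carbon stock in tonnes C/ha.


Formula: Carbon Stock = Biomass * Carbon Fraction
C = 422.4 t/ha * 0.5
C = 211.2 t C/ha

211.2


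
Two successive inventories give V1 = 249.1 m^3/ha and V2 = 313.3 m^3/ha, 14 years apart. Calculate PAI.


Formula: PAI = (V_T2 - V_T1) / (T2 - T1)
Volume increment = 313.3 - 249.1 = 64.2 m^3/ha
PAI = 64.2 / 14 = 4.59 m^3/ha/year

4.59


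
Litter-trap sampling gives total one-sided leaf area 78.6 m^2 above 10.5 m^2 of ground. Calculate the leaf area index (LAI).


Formula: LAI = total leaf area / ground area  (dimensionless)
LAI = 78.6 m^2 / 10.5 m^2
LAI = 7.49

7.49


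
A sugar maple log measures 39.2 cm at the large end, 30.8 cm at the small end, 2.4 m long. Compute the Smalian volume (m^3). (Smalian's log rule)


Smalian: V = (A1 + A2)/2 * L,  A = pi*(D/200)^2
A1 = pi*(39.2/200)^2 = 0.120687 m^2
A2 = pi*(30.8/200)^2 = 0.074506 m^2
V = (0.120687+0.074506)/2*2.4 = 0.2342 m^3

0.2342


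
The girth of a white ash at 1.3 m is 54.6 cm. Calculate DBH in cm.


Formula: DBH = C / pi
DBH = 54.6 / pi
pi = 3.14159...
DBH = 17.4 cm

17.4


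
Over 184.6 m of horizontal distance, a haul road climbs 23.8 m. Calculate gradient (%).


Formula: Gradient = rise / run * 100
Gradient = 23.8 / 184.6 * 100 = 12.9%

12.9


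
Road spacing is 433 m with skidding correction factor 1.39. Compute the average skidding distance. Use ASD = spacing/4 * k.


Formula: ASD = (spacing / 4) * correction
Uncorrected distance = spacing / 4 = 433 / 4 = 108.25 m
ASD = 108.25 * 1.39 = 150 m

150


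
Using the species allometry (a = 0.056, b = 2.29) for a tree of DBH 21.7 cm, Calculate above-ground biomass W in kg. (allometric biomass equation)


Formula: W = a * DBH^b  (allometric power law)
DBH^b = 21.7^2.29 = 1149.4572
W = 0.056 * 1149.4572 = 64.4 kg

64.4


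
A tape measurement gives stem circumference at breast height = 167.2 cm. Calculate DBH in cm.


Formula: DBH = C / pi
DBH = 167.2 / pi
pi = 3.14159...
DBH = 53.2 cm

53.2


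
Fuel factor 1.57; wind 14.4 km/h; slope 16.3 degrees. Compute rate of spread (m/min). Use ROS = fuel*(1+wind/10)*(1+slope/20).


Formula: ROS = fuel * (1 + wind/10) * (1 + slope/20)
Wind factor = 1 + 14.4/10 = 2.44
Slope factor = 1 + 16.3/20 = 1.815
ROS = 1.57 * 2.44 * 1.815 = 6.95 m/min

6.95


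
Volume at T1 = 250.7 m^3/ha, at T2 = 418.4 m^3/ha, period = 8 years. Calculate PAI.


Formula: PAI = (V_T2 - V_T1) / (T2 - T1)
Volume increment = 418.4 - 250.7 = 167.7 m^3/ha
PAI = 167.7 / 8 = 20.96 m^3/ha/year

20.96


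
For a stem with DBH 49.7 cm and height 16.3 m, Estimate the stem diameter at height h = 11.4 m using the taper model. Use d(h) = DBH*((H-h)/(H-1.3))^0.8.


Taper: d(h) = DBH * ((H - h) / (H - 1.3))^0.8
Numerator = H - h = 16.3 - 11.4 = 4.9 m
Denominator = H - 1.3 = 16.3 - 1.3 = 15.0 m
Ratio = 4.9 / 15.0 = 0.32667
d = 49.7 * 0.32667^0.8 = 20.3 cm

20.3


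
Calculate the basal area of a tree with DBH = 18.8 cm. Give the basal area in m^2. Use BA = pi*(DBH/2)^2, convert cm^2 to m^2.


Formula: BA = pi * (DBH/2)^2 / 10000  (cm^2 to m^2)
Radius = DBH/2 = 18.8/2 = 9.4 cm
BA = pi * 9.4^2 / 10000
   = 277.5911 cm^2 / 10000
   = 0.0278 m^2

0.0278


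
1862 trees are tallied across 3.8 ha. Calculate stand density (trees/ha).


Formula: Stand Density = N_trees / Area_ha
Density = 1862 trees / 3.8 ha
Density = 490 trees/ha

490


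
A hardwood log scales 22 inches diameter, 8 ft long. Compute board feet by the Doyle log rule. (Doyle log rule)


Doyle: BF = (D - 4)^2 * L / 16
Adjusted diameter = 22 - 4 = 18 in
(D-4)^2 = 18^2 = 324
BF = 324 * 8 / 16 = 162 BF

162


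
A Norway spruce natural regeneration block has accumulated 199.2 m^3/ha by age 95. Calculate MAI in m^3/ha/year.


Formula: MAI = Total Volume / Stand Age
MAI = 199.2 m^3/ha / 95 years
MAI = 2.1 m^3/ha/year

2.1


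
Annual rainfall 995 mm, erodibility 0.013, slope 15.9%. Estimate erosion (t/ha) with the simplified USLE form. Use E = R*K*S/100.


Formula: E = R * K * S / 100  (simplified USLE)
R * K = 995 * 0.013 = 12.935
E = 12.935 * 15.9 / 100 = 2.06 t/ha

2.06


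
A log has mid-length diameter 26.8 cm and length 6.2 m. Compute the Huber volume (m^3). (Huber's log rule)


Huber: V = Am * L,  Am = pi*(Dm/200)^2
Am = pi*(26.8/200)^2 = 0.05641 m^2
V = 0.05641*6.2 = 0.3497 m^3

0.3497


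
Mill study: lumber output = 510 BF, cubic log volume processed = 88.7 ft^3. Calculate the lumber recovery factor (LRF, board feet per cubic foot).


Formula: LRF = Lumber Output (BF) / Log Input (ft^3)
LRF = 510 BF / 88.7 ft^3
LRF = 5.75 BF/ft^3

5.75


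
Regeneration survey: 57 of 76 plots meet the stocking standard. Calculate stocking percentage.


Formula: Stocking % = stocked plots / total plots * 100
Stocking = 57 / 76 * 100
Stocking = 0.75 * 100 = 75.0%

75.0


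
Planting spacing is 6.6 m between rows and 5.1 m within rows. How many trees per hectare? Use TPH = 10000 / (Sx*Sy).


Formula: TPH = 10000 m^2/ha / (spacing_x * spacing_y)
Area per tree = 6.6 m * 5.1 m = 33.66 m^2
TPH = 10000 / 33.66 = 297 trees/ha

297


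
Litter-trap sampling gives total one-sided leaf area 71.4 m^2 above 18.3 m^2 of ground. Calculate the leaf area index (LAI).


Formula: LAI = total leaf area / ground area  (dimensionless)
LAI = 71.4 m^2 / 18.3 m^2
LAI = 3.9

3.9


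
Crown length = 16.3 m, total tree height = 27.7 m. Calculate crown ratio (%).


Formula: Crown Ratio = (Crown Length / Total Height) * 100
CR = (16.3 m / 27.7 m) * 100
CR = 0.5884 * 100 = 58.8%

58.8


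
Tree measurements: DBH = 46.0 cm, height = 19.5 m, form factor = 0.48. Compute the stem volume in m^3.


Formula: V = pi * (DBH/200)^2 * H * ff
Radius = DBH/200 = 46.0/200 = 0.23 m
Radius^2 = 0.23^2 = 0.0529 m^2
V = pi * 0.0529 * 19.5 * 0.48
V = 1.556 m^3

1.556


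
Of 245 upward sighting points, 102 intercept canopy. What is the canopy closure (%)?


Formula: Canopy closure = covered points / total points * 100
Closure = 102 / 245 * 100
Closure = 0.4163 * 100 = 41.6%

41.6


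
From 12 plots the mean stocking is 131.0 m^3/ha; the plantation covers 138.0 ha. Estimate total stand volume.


Formula: Total Volume = Mean Volume per ha * Total Area
Total Volume = 131.0 m^3/ha * 138.0 ha
Total Volume = 18078 m^3

18078


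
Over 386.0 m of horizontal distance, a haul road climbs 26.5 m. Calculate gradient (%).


Formula: Gradient = rise / run * 100
Gradient = 26.5 / 386.0 * 100 = 6.9%

6.9


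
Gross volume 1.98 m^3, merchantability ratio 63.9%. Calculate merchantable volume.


Formula: MV = V_total * (merchantable_pct / 100)
Merchantable fraction = 63.9% / 100 = 0.639
MV = 1.98 m^3 * 0.639 = 1.265 m^3

1.265


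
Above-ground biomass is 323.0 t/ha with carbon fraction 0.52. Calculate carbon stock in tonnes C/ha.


Formula: Carbon Stock = Biomass * Carbon Fraction
C = 323.0 t/ha * 0.52
C = 168.0 t C/ha

168.0


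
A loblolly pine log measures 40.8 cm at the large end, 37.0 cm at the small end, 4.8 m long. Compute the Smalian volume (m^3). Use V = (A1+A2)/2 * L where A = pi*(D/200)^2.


Smalian: V = (A1 + A2)/2 * L,  A = pi*(D/200)^2
A1 = pi*(40.8/200)^2 = 0.130741 m^2
A2 = pi*(37.0/200)^2 = 0.107521 m^2
V = (0.130741+0.107521)/2*4.8 = 0.5718 m^3

0.5718


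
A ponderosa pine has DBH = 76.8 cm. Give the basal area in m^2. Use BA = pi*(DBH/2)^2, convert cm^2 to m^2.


Formula: BA = pi * (DBH/2)^2 / 10000  (cm^2 to m^2)
Radius = DBH/2 = 76.8/2 = 38.4 cm
BA = pi * 38.4^2 / 10000
   = 4632.4669 cm^2 / 10000
   = 0.4632 m^2

0.4632


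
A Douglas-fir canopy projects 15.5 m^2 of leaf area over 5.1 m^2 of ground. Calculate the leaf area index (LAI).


Formula: LAI = total leaf area / ground area  (dimensionless)
LAI = 15.5 m^2 / 5.1 m^2
LAI = 3.04

3.04


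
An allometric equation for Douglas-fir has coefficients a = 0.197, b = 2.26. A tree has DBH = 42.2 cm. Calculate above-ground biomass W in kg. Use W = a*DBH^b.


Formula: W = a * DBH^b  (allometric power law)
DBH^b = 42.2^2.26 = 4712.0093
W = 0.197 * 4712.0093 = 928.3 kg

928.3


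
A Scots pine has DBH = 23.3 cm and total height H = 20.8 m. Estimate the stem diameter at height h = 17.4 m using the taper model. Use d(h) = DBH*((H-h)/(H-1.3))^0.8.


Taper: d(h) = DBH * ((H - h) / (H - 1.3))^0.8
Numerator = H - h = 20.8 - 17.4 = 3.4 m
Denominator = H - 1.3 = 20.8 - 1.3 = 19.5 m
Ratio = 3.4 / 19.5 = 0.17436
d = 23.3 * 0.17436^0.8 = 5.8 cm

5.8


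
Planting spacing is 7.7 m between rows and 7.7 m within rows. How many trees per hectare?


Formula: TPH = 10000 m^2/ha / (spacing_x * spacing_y)
Area per tree = 7.7 m * 7.7 m = 59.29 m^2
TPH = 10000 / 59.29 = 169 trees/ha

169


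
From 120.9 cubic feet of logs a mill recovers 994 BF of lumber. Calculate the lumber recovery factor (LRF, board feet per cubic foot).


Formula: LRF = Lumber Output (BF) / Log Input (ft^3)
LRF = 994 BF / 120.9 ft^3
LRF = 8.22 BF/ft^3

8.22


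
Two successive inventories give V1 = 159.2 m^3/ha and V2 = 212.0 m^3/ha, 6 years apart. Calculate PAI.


Formula: PAI = (V_T2 - V_T1) / (T2 - T1)
Volume increment = 212.0 - 159.2 = 52.8 m^3/ha
PAI = 52.8 / 6 = 8.8 m^3/ha/year

8.8


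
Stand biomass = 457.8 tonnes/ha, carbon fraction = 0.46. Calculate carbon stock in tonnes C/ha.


Formula: Carbon Stock = Biomass * Carbon Fraction
C = 457.8 t/ha * 0.46
C = 210.6 t C/ha

210.6


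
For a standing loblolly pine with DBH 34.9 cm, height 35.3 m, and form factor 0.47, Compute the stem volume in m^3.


Formula: V = pi * (DBH/200)^2 * H * ff
Radius = DBH/200 = 34.9/200 = 0.1745 m
Radius^2 = 0.1745^2 = 0.03045025 m^2
V = pi * 0.03045025 * 35.3 * 0.47
V = 1.587 m^3

1.587


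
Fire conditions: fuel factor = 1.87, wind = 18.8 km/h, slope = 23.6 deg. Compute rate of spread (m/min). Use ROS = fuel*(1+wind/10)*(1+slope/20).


Formula: ROS = fuel * (1 + wind/10) * (1 + slope/20)
Wind factor = 1 + 18.8/10 = 2.88
Slope factor = 1 + 23.6/20 = 2.18
ROS = 1.87 * 2.88 * 2.18 = 11.74 m/min

11.74


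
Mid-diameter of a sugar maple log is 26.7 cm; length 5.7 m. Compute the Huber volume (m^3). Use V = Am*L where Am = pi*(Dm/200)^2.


Huber: V = Am * L,  Am = pi*(Dm/200)^2
Am = pi*(26.7/200)^2 = 0.05599 m^2
V = 0.05599*5.7 = 0.3191 m^3

0.3191


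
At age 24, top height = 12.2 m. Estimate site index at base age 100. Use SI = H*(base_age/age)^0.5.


Formula: SI = H_dom * (base_age / age)^0.5
Age ratio = 100 / 24 = 4.16667
sqrt(age_ratio) = 2.04124
SI = 12.2 * 2.04124 = 24.9 m

24.9


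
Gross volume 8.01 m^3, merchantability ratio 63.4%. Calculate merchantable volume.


Formula: MV = V_total * (merchantable_pct / 100)
Merchantable fraction = 63.4% / 100 = 0.634
MV = 8.01 m^3 * 0.634 = 5.078 m^3

5.078


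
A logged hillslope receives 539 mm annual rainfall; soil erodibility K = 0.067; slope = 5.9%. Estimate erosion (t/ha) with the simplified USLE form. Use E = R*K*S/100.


Formula: E = R * K * S / 100  (simplified USLE)
R * K = 539 * 0.067 = 36.113
E = 36.113 * 5.9 / 100 = 2.13 t/ha

2.13


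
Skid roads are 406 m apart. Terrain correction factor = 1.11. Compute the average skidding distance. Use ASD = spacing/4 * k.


Formula: ASD = (spacing / 4) * correction
Uncorrected distance = spacing / 4 = 406 / 4 = 101.5 m
ASD = 101.5 * 1.11 = 113 m

113


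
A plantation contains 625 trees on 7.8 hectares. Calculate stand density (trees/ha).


Formula: Stand Density = N_trees / Area_ha
Density = 625 trees / 7.8 ha
Density = 80 trees/ha

80


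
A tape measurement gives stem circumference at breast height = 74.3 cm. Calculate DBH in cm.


Formula: DBH = C / pi
DBH = 74.3 / pi
pi = 3.14159...
DBH = 23.7 cm

23.7


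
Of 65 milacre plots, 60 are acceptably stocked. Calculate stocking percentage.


Formula: Stocking % = stocked plots / total plots * 100
Stocking = 60 / 65 * 100
Stocking = 0.9231 * 100 = 92.3%

92.3


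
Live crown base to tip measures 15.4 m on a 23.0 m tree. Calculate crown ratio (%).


Formula: Crown Ratio = (Crown Length / Total Height) * 100
CR = (15.4 m / 23.0 m) * 100
CR = 0.6696 * 100 = 67.0%

67.0


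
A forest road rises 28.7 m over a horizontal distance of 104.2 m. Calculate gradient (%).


Formula: Gradient = rise / run * 100
Gradient = 28.7 / 104.2 * 100 = 27.5%

27.5


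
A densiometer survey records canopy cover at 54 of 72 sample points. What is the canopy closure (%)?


Formula: Canopy closure = covered points / total points * 100
Closure = 54 / 72 * 100
Closure = 0.75 * 100 = 75.0%

75.0


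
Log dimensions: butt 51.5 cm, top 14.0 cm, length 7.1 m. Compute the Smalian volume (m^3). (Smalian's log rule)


Smalian: V = (A1 + A2)/2 * L,  A = pi*(D/200)^2
A1 = pi*(51.5/200)^2 = 0.208307 m^2
A2 = pi*(14.0/200)^2 = 0.015394 m^2
V = (0.208307+0.015394)/2*7.1 = 0.7941 m^3

0.7941


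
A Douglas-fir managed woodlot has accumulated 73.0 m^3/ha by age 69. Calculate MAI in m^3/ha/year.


Formula: MAI = Total Volume / Stand Age
MAI = 73.0 m^3/ha / 69 years
MAI = 1.06 m^3/ha/year

1.06


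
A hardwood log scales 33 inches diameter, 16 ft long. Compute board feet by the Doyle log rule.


Doyle: BF = (D - 4)^2 * L / 16
Adjusted diameter = 33 - 4 = 29 in
(D-4)^2 = 29^2 = 841
BF = 841 * 16 / 16 = 841 BF

841


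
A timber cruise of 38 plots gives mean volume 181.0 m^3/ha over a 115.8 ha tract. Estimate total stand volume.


Formula: Total Volume = Mean Volume per ha * Total Area
Total Volume = 181.0 m^3/ha * 115.8 ha
Total Volume = 20960 m^3

20960


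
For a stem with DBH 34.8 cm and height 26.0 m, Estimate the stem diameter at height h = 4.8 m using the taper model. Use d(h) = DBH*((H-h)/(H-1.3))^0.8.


Taper: d(h) = DBH * ((H - h) / (H - 1.3))^0.8
Numerator = H - h = 26.0 - 4.8 = 21.2 m
Denominator = H - 1.3 = 26.0 - 1.3 = 24.7 m
Ratio = 21.2 / 24.7 = 0.8583
d = 34.8 * 0.8583^0.8 = 30.8 cm

30.8


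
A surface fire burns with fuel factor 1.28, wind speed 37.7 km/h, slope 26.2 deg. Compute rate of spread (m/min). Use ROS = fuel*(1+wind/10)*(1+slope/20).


Formula: ROS = fuel * (1 + wind/10) * (1 + slope/20)
Wind factor = 1 + 37.7/10 = 4.77
Slope factor = 1 + 26.2/20 = 2.31
ROS = 1.28 * 4.77 * 2.31 = 14.1 m/min

14.1


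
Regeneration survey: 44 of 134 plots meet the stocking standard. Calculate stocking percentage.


Formula: Stocking % = stocked plots / total plots * 100
Stocking = 44 / 134 * 100
Stocking = 0.3284 * 100 = 32.8%

32.8


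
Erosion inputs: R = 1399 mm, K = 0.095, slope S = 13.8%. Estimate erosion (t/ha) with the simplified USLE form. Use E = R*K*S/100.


Formula: E = R * K * S / 100  (simplified USLE)
R * K = 1399 * 0.095 = 132.905
E = 132.905 * 13.8 / 100 = 18.34 t/ha

18.34


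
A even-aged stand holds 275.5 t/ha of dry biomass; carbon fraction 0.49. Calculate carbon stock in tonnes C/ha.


Formula: Carbon Stock = Biomass * Carbon Fraction
C = 275.5 t/ha * 0.49
C = 135.0 t C/ha

135.0


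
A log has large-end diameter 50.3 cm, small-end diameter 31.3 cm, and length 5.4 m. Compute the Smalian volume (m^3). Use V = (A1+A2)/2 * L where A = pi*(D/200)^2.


Smalian: V = (A1 + A2)/2 * L,  A = pi*(D/200)^2
A1 = pi*(50.3/200)^2 = 0.198713 m^2
A2 = pi*(31.3/200)^2 = 0.076945 m^2
V = (0.198713+0.076945)/2*5.4 = 0.7443 m^3

0.7443


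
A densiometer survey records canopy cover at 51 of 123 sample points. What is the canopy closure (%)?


Formula: Canopy closure = covered points / total points * 100
Closure = 51 / 123 * 100
Closure = 0.4146 * 100 = 41.5%

41.5


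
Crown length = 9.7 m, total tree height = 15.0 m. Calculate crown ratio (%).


Formula: Crown Ratio = (Crown Length / Total Height) * 100
CR = (9.7 m / 15.0 m) * 100
CR = 0.6467 * 100 = 64.7%

64.7


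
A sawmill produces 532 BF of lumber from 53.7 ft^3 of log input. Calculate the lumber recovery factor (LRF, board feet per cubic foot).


Formula: LRF = Lumber Output (BF) / Log Input (ft^3)
LRF = 532 BF / 53.7 ft^3
LRF = 9.91 BF/ft^3

9.91


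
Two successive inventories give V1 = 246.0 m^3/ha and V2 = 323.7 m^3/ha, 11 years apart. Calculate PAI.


Formula: PAI = (V_T2 - V_T1) / (T2 - T1)
Volume increment = 323.7 - 246.0 = 77.7 m^3/ha
PAI = 77.7 / 11 = 7.06 m^3/ha/year

7.06


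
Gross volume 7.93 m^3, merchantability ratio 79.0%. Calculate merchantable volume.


Formula: MV = V_total * (merchantable_pct / 100)
Merchantable fraction = 79.0% / 100 = 0.79
MV = 7.93 m^3 * 0.79 = 6.265 m^3

6.265


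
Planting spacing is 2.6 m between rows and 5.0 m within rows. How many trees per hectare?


Formula: TPH = 10000 m^2/ha / (spacing_x * spacing_y)
Area per tree = 2.6 m * 5.0 m = 13.0 m^2
TPH = 10000 / 13.0 = 769 trees/ha

769


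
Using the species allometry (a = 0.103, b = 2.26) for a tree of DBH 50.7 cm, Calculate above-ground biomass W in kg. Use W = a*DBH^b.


Formula: W = a * DBH^b  (allometric power law)
DBH^b = 50.7^2.26 = 7133.7517
W = 0.103 * 7133.7517 = 734.8 kg

734.8


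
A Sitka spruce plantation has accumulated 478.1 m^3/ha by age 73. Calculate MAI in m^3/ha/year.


Formula: MAI = Total Volume / Stand Age
MAI = 478.1 m^3/ha / 73 years
MAI = 6.55 m^3/ha/year

6.55


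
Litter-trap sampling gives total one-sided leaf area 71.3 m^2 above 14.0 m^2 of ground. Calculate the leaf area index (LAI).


Formula: LAI = total leaf area / ground area  (dimensionless)
LAI = 71.3 m^2 / 14.0 m^2
LAI = 5.09

5.09


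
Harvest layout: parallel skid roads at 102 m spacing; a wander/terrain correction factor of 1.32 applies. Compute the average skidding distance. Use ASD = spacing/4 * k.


Formula: ASD = (spacing / 4) * correction
Uncorrected distance = spacing / 4 = 102 / 4 = 25.5 m
ASD = 25.5 * 1.32 = 34 m

34


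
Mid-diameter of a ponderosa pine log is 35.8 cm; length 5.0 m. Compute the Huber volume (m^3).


Huber: V = Am * L,  Am = pi*(Dm/200)^2
Am = pi*(35.8/200)^2 = 0.10066 m^2
V = 0.10066*5.0 = 0.5033 m^3

0.5033


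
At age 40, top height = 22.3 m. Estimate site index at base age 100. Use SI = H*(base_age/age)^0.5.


Formula: SI = H_dom * (base_age / age)^0.5
Age ratio = 100 / 40 = 2.5
sqrt(age_ratio) = 1.58114
SI = 22.3 * 1.58114 = 35.3 m

35.3


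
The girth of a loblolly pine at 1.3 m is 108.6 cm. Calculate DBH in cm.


Formula: DBH = C / pi
DBH = 108.6 / pi
pi = 3.14159...
DBH = 34.6 cm

34.6


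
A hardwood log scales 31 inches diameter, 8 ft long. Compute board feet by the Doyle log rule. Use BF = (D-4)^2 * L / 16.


Doyle: BF = (D - 4)^2 * L / 16
Adjusted diameter = 31 - 4 = 27 in
(D-4)^2 = 27^2 = 729
BF = 729 * 8 / 16 = 365 BF

365


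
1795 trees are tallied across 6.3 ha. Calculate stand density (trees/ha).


Formula: Stand Density = N_trees / Area_ha
Density = 1795 trees / 6.3 ha
Density = 285 trees/ha

285


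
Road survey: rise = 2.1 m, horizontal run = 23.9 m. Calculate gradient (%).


Formula: Gradient = rise / run * 100
Gradient = 2.1 / 23.9 * 100 = 8.8%

8.8


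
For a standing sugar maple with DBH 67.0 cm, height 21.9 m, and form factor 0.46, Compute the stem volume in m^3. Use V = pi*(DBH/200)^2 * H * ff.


Formula: V = pi * (DBH/200)^2 * H * ff
Radius = DBH/200 = 67.0/200 = 0.335 m
Radius^2 = 0.335^2 = 0.112225 m^2
V = pi * 0.112225 * 21.9 * 0.46
V = 3.552 m^3

3.552


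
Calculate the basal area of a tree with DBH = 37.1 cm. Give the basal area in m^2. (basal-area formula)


Formula: BA = pi * (DBH/2)^2 / 10000  (cm^2 to m^2)
Radius = DBH/2 = 37.1/2 = 18.55 cm
BA = pi * 18.55^2 / 10000
   = 1081.0299 cm^2 / 10000
   = 0.1081 m^2

0.1081


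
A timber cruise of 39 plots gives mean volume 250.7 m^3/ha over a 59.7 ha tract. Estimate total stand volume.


Formula: Total Volume = Mean Volume per ha * Total Area
Total Volume = 250.7 m^3/ha * 59.7 ha
Total Volume = 14967 m^3

14967


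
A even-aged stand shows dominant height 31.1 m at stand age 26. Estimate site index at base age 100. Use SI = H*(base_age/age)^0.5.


Formula: SI = H_dom * (base_age / age)^0.5
Age ratio = 100 / 26 = 3.84615
sqrt(age_ratio) = 1.96116
SI = 31.1 * 1.96116 = 61.0 m

61.0


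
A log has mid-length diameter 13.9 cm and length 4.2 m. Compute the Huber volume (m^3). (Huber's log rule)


Huber: V = Am * L,  Am = pi*(Dm/200)^2
Am = pi*(13.9/200)^2 = 0.015175 m^2
V = 0.015175*4.2 = 0.0637 m^3

0.0637


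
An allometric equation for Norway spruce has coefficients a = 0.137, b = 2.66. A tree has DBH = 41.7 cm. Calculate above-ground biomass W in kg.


Formula: W = a * DBH^b  (allometric power law)
DBH^b = 41.7^2.66 = 20396.7938
W = 0.137 * 20396.7938 = 2794.4 kg

2794.4


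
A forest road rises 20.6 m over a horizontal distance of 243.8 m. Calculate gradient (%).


Formula: Gradient = rise / run * 100
Gradient = 20.6 / 243.8 * 100 = 8.4%

8.4


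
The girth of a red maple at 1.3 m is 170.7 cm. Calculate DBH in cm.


Formula: DBH = C / pi
DBH = 170.7 / pi
pi = 3.14159...
DBH = 54.3 cm

54.3


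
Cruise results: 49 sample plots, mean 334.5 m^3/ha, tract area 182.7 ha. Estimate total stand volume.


Formula: Total Volume = Mean Volume per ha * Total Area
Total Volume = 334.5 m^3/ha * 182.7 ha
Total Volume = 61113 m^3

61113


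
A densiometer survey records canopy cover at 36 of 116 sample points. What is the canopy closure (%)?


Formula: Canopy closure = covered points / total points * 100
Closure = 36 / 116 * 100
Closure = 0.3103 * 100 = 31.0%

31.0


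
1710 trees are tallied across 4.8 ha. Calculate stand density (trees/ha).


Formula: Stand Density = N_trees / Area_ha
Density = 1710 trees / 4.8 ha
Density = 356 trees/ha

356


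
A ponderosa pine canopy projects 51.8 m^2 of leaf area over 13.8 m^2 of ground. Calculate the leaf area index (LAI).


Formula: LAI = total leaf area / ground area  (dimensionless)
LAI = 51.8 m^2 / 13.8 m^2
LAI = 3.75

3.75


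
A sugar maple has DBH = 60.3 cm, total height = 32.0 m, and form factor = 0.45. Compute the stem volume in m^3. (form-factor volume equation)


Formula: V = pi * (DBH/200)^2 * H * ff
Radius = DBH/200 = 60.3/200 = 0.3015 m
Radius^2 = 0.3015^2 = 0.09090225 m^2
V = pi * 0.09090225 * 32.0 * 0.45
V = 4.112 m^3

4.112


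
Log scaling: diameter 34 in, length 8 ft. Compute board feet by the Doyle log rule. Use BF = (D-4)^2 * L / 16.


Doyle: BF = (D - 4)^2 * L / 16
Adjusted diameter = 34 - 4 = 30 in
(D-4)^2 = 30^2 = 900
BF = 900 * 8 / 16 = 450 BF

450


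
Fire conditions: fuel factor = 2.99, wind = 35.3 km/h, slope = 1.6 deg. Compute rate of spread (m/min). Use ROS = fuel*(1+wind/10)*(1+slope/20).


Formula: ROS = fuel * (1 + wind/10) * (1 + slope/20)
Wind factor = 1 + 35.3/10 = 4.53
Slope factor = 1 + 1.6/20 = 1.08
ROS = 2.99 * 4.53 * 1.08 = 14.63 m/min

14.63


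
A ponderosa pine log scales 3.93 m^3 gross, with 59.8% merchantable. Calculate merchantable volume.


Formula: MV = V_total * (merchantable_pct / 100)
Merchantable fraction = 59.8% / 100 = 0.598
MV = 3.93 m^3 * 0.598 = 2.35 m^3

2.35


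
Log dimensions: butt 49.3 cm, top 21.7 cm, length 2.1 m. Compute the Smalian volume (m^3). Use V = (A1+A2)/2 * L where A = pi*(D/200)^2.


Smalian: V = (A1 + A2)/2 * L,  A = pi*(D/200)^2
A1 = pi*(49.3/200)^2 = 0.19089 m^2
A2 = pi*(21.7/200)^2 = 0.036984 m^2
V = (0.19089+0.036984)/2*2.1 = 0.2393 m^3

0.2393


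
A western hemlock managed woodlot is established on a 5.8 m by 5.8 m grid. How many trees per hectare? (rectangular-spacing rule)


Formula: TPH = 10000 m^2/ha / (spacing_x * spacing_y)
Area per tree = 5.8 m * 5.8 m = 33.64 m^2
TPH = 10000 / 33.64 = 297 trees/ha

297


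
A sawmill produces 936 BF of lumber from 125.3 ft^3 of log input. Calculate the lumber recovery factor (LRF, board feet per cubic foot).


Formula: LRF = Lumber Output (BF) / Log Input (ft^3)
LRF = 936 BF / 125.3 ft^3
LRF = 7.47 BF/ft^3

7.47


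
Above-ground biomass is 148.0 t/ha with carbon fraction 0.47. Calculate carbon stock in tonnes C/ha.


Formula: Carbon Stock = Biomass * Carbon Fraction
C = 148.0 t/ha * 0.47
C = 69.6 t C/ha

69.6


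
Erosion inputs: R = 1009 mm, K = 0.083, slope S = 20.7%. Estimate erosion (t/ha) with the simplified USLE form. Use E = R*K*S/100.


Formula: E = R * K * S / 100  (simplified USLE)
R * K = 1009 * 0.083 = 83.747
E = 83.747 * 20.7 / 100 = 17.34 t/ha

17.34


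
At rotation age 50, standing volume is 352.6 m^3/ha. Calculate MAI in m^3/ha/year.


Formula: MAI = Total Volume / Stand Age
MAI = 352.6 m^3/ha / 50 years
MAI = 7.05 m^3/ha/year

7.05


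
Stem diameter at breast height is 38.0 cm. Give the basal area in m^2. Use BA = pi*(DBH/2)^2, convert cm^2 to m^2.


Formula: BA = pi * (DBH/2)^2 / 10000  (cm^2 to m^2)
Radius = DBH/2 = 38.0/2 = 19.0 cm
BA = pi * 19.0^2 / 10000
   = 1134.1149 cm^2 / 10000
   = 0.1134 m^2

0.1134


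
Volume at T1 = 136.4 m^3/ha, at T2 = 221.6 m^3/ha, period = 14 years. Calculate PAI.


Formula: PAI = (V_T2 - V_T1) / (T2 - T1)
Volume increment = 221.6 - 136.4 = 85.2 m^3/ha
PAI = 85.2 / 14 = 6.09 m^3/ha/year

6.09


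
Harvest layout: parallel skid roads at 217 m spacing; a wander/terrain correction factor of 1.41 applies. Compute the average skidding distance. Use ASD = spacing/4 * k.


Formula: ASD = (spacing / 4) * correction
Uncorrected distance = spacing / 4 = 217 / 4 = 54.25 m
ASD = 54.25 * 1.41 = 76 m

76


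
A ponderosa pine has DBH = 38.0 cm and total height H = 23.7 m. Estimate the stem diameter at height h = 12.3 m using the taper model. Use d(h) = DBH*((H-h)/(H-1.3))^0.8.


Taper: d(h) = DBH * ((H - h) / (H - 1.3))^0.8
Numerator = H - h = 23.7 - 12.3 = 11.4 m
Denominator = H - 1.3 = 23.7 - 1.3 = 22.4 m
Ratio = 11.4 / 22.4 = 0.50893
d = 38.0 * 0.50893^0.8 = 22.1 cm

22.1


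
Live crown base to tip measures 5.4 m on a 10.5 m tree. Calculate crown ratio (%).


Formula: Crown Ratio = (Crown Length / Total Height) * 100
CR = (5.4 m / 10.5 m) * 100
CR = 0.5143 * 100 = 51.4%

51.4


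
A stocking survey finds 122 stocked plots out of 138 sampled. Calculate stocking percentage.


Formula: Stocking % = stocked plots / total plots * 100
Stocking = 122 / 138 * 100
Stocking = 0.8841 * 100 = 88.4%

88.4


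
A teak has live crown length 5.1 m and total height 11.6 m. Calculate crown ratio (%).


Formula: Crown Ratio = (Crown Length / Total Height) * 100
CR = (5.1 m / 11.6 m) * 100
CR = 0.4397 * 100 = 44.0%

44.0


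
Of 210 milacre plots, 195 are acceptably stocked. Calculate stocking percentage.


Formula: Stocking % = stocked plots / total plots * 100
Stocking = 195 / 210 * 100
Stocking = 0.9286 * 100 = 92.9%

92.9


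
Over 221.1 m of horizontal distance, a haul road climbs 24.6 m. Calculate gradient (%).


Formula: Gradient = rise / run * 100
Gradient = 24.6 / 221.1 * 100 = 11.1%

11.1


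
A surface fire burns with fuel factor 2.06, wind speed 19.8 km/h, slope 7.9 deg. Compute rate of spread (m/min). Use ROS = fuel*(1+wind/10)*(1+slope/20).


Formula: ROS = fuel * (1 + wind/10) * (1 + slope/20)
Wind factor = 1 + 19.8/10 = 2.98
Slope factor = 1 + 7.9/20 = 1.395
ROS = 2.06 * 2.98 * 1.395 = 8.56 m/min

8.56


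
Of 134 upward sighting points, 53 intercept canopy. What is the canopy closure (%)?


Formula: Canopy closure = covered points / total points * 100
Closure = 53 / 134 * 100
Closure = 0.3955 * 100 = 39.6%

39.6


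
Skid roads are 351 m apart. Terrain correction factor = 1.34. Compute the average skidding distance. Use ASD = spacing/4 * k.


Formula: ASD = (spacing / 4) * correction
Uncorrected distance = spacing / 4 = 351 / 4 = 87.75 m
ASD = 87.75 * 1.34 = 118 m

118


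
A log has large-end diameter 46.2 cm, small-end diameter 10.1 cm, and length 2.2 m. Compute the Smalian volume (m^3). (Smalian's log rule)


Smalian: V = (A1 + A2)/2 * L,  A = pi*(D/200)^2
A1 = pi*(46.2/200)^2 = 0.167639 m^2
A2 = pi*(10.1/200)^2 = 0.008012 m^2
V = (0.167639+0.008012)/2*2.2 = 0.1932 m^3

0.1932


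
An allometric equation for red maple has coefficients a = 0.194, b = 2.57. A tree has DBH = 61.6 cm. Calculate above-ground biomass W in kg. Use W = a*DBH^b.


Formula: W = a * DBH^b  (allometric power law)
DBH^b = 61.6^2.57 = 39739.5029
W = 0.194 * 39739.5029 = 7709.5 kg

7709.5


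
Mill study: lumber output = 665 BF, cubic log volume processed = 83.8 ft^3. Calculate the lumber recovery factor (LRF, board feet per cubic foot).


Formula: LRF = Lumber Output (BF) / Log Input (ft^3)
LRF = 665 BF / 83.8 ft^3
LRF = 7.94 BF/ft^3

7.94


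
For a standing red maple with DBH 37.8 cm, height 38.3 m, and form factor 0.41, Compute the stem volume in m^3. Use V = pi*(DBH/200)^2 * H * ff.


Formula: V = pi * (DBH/200)^2 * H * ff
Radius = DBH/200 = 37.8/200 = 0.189 m
Radius^2 = 0.189^2 = 0.035721 m^2
V = pi * 0.035721 * 38.3 * 0.41
V = 1.762 m^3

1.762
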